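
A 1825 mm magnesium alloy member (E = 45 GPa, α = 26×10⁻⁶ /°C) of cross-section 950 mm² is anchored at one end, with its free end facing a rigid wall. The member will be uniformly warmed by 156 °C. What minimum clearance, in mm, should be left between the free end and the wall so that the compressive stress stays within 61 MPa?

Free expansion if unrestrained: δ_free = αΔT L = 26×10⁻⁶ × 156 × 1825 = 7.402 mm.
At the allowable stress the elastic shortening the wall may impose is σL/E = 61 × 1825 / (45×10³) = 2.474 mm.
The gap must absorb the remainder: g_min = 7.402 − 2.474 = 4.928 mm.

g ≈ 4.93 mm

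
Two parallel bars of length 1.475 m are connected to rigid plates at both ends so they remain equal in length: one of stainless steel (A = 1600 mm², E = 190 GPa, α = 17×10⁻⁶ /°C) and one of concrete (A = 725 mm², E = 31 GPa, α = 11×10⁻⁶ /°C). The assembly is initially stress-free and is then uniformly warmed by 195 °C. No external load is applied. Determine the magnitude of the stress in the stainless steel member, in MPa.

σ ≈ 15.3 MPa (compressive)

The stainless steel has the larger α, so on heating it would change length more than the concrete if both were free. The rigid plates force a common final length, so the stainless steel is put into compression and the concrete into tension, with equal and opposite forces P (no external load).
Setting the final lengths equal and cancelling L: (α₁ − α₂)ΔT = P/(A₁E₁) + P/(A₂E₂).
|α₁ − α₂|·ΔT = 6×10⁻⁶ × 195 = 0.00117.
1/(A₁E₁) + 1/(A₂E₂) = 1/(1600×190×10³) + 1/(725×31×10³) = 4.778×10⁻⁸ N⁻¹.
P = 0.00117 / 4.778×10⁻⁸ = 24490 N = 24.49 kN.
σ_{stainless steel} = P/A₁ = 24490/1600 = 15.3 MPa, compressive.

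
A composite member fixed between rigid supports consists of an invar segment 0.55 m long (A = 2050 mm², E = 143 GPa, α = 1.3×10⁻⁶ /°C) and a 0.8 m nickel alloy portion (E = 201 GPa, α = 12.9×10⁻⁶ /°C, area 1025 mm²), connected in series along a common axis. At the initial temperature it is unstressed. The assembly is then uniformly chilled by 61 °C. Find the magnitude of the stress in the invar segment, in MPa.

Free thermal contraction of the whole bar: Σ αᵢΔT Lᵢ = 1.3×10⁻⁶×61×550 + 12.9×10⁻⁶×61×800 = 0.6731 mm.
Since the ends are fixed, an axial force P builds up, equal in every segment, with P · Σ Lᵢ/(AᵢEᵢ) = δ_free.
The series flexibility is Σ Lᵢ/(AᵢEᵢ) = 550/(2050×143×10³) + 800/(1025×201×10³) = 5.759×10⁻⁶ mm/N.
So P = 0.6731 / 5.759×10⁻⁶ = 116.9 kN, tensile.
σ_{invar} = P / A = 116900 / 2050 = 57.01 MPa.

σ ≈ 57 MPa (tensile)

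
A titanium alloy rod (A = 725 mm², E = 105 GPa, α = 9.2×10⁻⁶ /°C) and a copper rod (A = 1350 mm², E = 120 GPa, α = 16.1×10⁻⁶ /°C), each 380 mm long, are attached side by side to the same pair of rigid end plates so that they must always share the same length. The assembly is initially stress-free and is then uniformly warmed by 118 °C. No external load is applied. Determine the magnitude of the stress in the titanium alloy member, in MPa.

The copper has the larger α, so on heating it would change length more than the titanium alloy if both were free. The rigid plates force a common final length, so the copper is put into compression and the titanium alloy into tension, with equal and opposite forces P (no external load).
Equating the net (thermal + elastic) strains gives |α₁ − α₂|·ΔT = P·[1/(A₁E₁) + 1/(A₂E₂)].
|α₁ − α₂|·ΔT = 6.9×10⁻⁶ × 118 = 0.0008142.
1/(A₁E₁) + 1/(A₂E₂) = 1/(725×105×10³) + 1/(1350×120×10³) = 1.931×10⁻⁸ N⁻¹.
So P = 0.0008142 / 1.931×10⁻⁸ = 42.17 kN.
σ_{titanium alloy} = P/A₁ = 42170/725 = 58.16 MPa, tensile.

σ ≈ 58.2 MPa (tensile)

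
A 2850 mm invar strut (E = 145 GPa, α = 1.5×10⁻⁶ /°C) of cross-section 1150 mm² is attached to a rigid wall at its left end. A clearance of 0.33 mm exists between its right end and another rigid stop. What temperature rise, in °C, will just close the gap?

The gap closes when αΔT L = 0.33 mm, since the strut is still unstressed at that instant.
ΔT = 0.33 / (1.5×10⁻⁶ × 2850) = 77.19 °C.

ΔT ≈ 77.2 °C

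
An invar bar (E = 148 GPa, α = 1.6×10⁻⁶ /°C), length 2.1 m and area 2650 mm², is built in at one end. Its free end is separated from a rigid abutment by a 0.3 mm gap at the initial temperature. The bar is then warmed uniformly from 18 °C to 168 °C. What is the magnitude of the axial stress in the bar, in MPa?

If the wall were absent the bar would grow by αΔT L = 1.6×10⁻⁶ × 150 × 2100 = 0.504 mm.
This exceeds the 0.3 mm gap, so the wall pushes back. The portion of expansion that must be recovered elastically is δ_free − gap = 0.504 − 0.3 = 0.204 mm.
Compatibility: PL/(AE) = 0.204 mm, so σ = P/A = E × (0.204/2100) = 14.38 MPa.

σ ≈ 14.4 MPa (compressive)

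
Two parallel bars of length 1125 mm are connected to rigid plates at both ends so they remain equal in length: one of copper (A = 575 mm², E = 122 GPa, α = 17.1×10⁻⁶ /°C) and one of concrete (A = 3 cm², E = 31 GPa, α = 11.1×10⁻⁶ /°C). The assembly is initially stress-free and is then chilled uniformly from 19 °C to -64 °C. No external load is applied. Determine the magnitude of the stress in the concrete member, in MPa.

σ ≈ 13.6 MPa (compressive)

Equilibrium of a rigid end plate with no external load gives equal and opposite internal forces ±P in the two members. Since α_{copper} > α_{concrete}, cooling drives the copper into tension and the concrete into compression.
Setting the final lengths equal and cancelling L: (α₁ − α₂)ΔT = P/(A₁E₁) + P/(A₂E₂).
|α₁ − α₂|·ΔT = 6×10⁻⁶ × 83 = 0.000498.
1/(A₁E₁) + 1/(A₂E₂) = 1/(575×122×10³) + 1/(300×31×10³) = 1.218×10⁻⁷ N⁻¹.
So P = 0.000498 / 1.218×10⁻⁷ = 4.089 kN.
σ_{concrete} = P/A₂ = 4089/300 = 13.63 MPa, compressive.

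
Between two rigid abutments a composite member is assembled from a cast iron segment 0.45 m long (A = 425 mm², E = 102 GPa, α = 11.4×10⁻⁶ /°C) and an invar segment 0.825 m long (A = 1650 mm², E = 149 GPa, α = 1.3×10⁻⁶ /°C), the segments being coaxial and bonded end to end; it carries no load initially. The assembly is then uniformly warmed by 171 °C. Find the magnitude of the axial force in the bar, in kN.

If the supports were absent, the total length change would be Σ αᵢΔT Lᵢ = 11.4×10⁻⁶×171×450 + 1.3×10⁻⁶×171×825 = 1.061 mm.
The walls prevent any net length change, so an axial force P (same in every segment) develops. Compatibility: P · Σ Lᵢ/(AᵢEᵢ) = δ_free.
Σ Lᵢ/(AᵢEᵢ) = 450/(425×102×10³) + 825/(1650×149×10³) = 1.374×10⁻⁵ mm/N.
P = 1.061 / 1.374×10⁻⁵ = 77210 N = 77.21 kN, compressive.

P ≈ 77.2 kN (compressive)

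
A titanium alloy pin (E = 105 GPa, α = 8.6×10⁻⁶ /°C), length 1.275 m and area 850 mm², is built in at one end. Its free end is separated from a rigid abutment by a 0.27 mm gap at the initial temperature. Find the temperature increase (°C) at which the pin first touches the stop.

ΔT ≈ 24.6 °C

Contact occurs when the free expansion equals the gap: αΔT L = 0.27 mm.
ΔT = 0.27 / (8.6×10⁻⁶ × 1275) = 24.62 °C.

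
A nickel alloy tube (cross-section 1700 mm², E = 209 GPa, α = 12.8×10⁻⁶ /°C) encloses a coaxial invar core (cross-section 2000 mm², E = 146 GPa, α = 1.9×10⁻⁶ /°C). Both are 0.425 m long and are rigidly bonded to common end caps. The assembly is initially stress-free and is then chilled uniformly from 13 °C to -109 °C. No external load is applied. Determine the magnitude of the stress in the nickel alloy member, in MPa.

σ ≈ 125 MPa (tensile)

The nickel alloy has the larger α, so on cooling it would change length more than the invar if both were free. The rigid plates force a common final length, so the nickel alloy is put into tension and the invar into compression, with equal and opposite forces P (no external load).
Equating the net (thermal + elastic) strains gives |α₁ − α₂|·ΔT = P·[1/(A₁E₁) + 1/(A₂E₂)].
|α₁ − α₂|·ΔT = 10.9×10⁻⁶ × 122 = 0.00133.
1/(A₁E₁) + 1/(A₂E₂) = 1/(1700×209×10³) + 1/(2000×146×10³) = 6.239×10⁻⁹ N⁻¹.
So P = 0.00133 / 6.239×10⁻⁹ = 213.1 kN.
σ_{nickel alloy} = P/A₁ = 213100/1700 = 125.4 MPa, tensile.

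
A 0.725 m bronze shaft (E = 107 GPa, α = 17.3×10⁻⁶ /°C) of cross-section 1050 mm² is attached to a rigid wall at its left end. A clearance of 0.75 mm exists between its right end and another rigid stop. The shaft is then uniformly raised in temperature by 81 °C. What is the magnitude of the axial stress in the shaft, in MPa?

σ ≈ 39.2 MPa (compressive)

Unrestrained expansion: δ_free = αΔT L = 17.3×10⁻⁶ × 81 × 725 = 1.016 mm.
The gap closes (δ_free > 0.75 mm) and the wall then resists a further 1.016 − 0.75 = 0.2659 mm of expansion.
So σ = E(δ_free − g)/L = 107×10³ × 0.2659/725 = 39.25 MPa.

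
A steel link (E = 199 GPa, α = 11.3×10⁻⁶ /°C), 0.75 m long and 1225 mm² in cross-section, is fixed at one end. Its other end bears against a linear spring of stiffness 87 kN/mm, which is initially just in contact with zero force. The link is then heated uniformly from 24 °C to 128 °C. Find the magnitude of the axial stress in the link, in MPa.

σ ≈ 49.4 MPa (compressive)

Free thermal expansion: δ_free = αΔT L = 11.3×10⁻⁶ × 104 × 750 = 0.8814 mm.
With a force P in the spring, the elastic change of the link is PL/(AE) and that of the spring is P/k; compatibility requires their sum to equal δ_free.
P [ L/(AE) + 1/k ] = δ_free → P [ 750/(1225×199×10³) + 1/(87×10³) ] = 0.8814.
P = 0.8814 / 1.457×10⁻⁵ = 60490 N.
σ = P/A = 60490/1225 = 49.38 MPa.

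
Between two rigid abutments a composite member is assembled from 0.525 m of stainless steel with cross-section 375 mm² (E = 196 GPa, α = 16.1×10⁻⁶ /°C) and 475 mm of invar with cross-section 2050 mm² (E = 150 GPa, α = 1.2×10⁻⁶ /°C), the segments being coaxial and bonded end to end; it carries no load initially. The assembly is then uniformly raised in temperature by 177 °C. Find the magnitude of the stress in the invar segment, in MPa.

Free thermal expansion of the whole bar: Σ αᵢΔT Lᵢ = 16.1×10⁻⁶×177×525 + 1.2×10⁻⁶×177×475 = 1.597 mm.
The walls prevent any net length change, so an axial force P (same in every segment) develops. Compatibility: P · Σ Lᵢ/(AᵢEᵢ) = δ_free.
Σ Lᵢ/(AᵢEᵢ) = 525/(375×196×10³) + 475/(2050×150×10³) = 8.688×10⁻⁶ mm/N.
So P = 1.597 / 8.688×10⁻⁶ = 183.8 kN, compressive.
σ_{invar} = P / A = 183800 / 2050 = 89.67 MPa.

σ ≈ 89.7 MPa (compressive)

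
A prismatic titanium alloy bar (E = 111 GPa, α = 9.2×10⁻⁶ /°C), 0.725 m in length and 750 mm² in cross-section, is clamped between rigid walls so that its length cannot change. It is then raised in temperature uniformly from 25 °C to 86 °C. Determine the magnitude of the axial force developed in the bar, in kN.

With zero net strain, σ = E·αΔT = 111 GPa × 9.2×10⁻⁶ × 61 = 62.29 MPa.
P = AEαΔT = 750 × 111×10³ × 9.2×10⁻⁶ × 61 = 46.72 kN (compressive).

P ≈ 46.7 kN (compressive)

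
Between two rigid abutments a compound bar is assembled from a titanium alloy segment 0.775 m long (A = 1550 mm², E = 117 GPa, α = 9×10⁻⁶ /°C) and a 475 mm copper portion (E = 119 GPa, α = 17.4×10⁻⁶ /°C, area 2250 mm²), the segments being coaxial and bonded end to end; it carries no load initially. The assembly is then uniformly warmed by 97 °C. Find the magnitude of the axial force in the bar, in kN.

If the supports were absent, the total length change would be Σ αᵢΔT Lᵢ = 9×10⁻⁶×97×775 + 17.4×10⁻⁶×97×475 = 1.478 mm.
The rigid supports impose zero overall length change; the single axial force P common to all segments must satisfy P Σ Lᵢ/(AᵢEᵢ) = δ_free.
Σ Lᵢ/(AᵢEᵢ) = 775/(1550×117×10³) + 475/(2250×119×10³) = 6.048×10⁻⁶ mm/N.
Hence P = δ_free / Σ(L/AE) = 1.478/6.048×10⁻⁶ = 244.4 kN (compressive).

P ≈ 244 kN (compressive)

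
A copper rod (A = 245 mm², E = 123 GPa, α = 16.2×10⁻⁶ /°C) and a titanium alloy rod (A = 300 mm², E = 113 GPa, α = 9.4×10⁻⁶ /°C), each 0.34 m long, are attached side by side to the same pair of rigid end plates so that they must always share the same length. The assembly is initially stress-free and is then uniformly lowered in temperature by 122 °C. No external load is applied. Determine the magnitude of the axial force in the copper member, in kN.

P ≈ 13.2 kN (tensile in the copper)

Equilibrium of a rigid end plate with no external load gives equal and opposite internal forces ±P in the two members. Since α_{copper} > α_{titanium alloy}, cooling drives the copper into tension and the titanium alloy into compression.
Equating the net (thermal + elastic) strains gives |α₁ − α₂|·ΔT = P·[1/(A₁E₁) + 1/(A₂E₂)].
|α₁ − α₂|·ΔT = 6.8×10⁻⁶ × 122 = 0.0008296.
1/(A₁E₁) + 1/(A₂E₂) = 1/(245×123×10³) + 1/(300×113×10³) = 6.268×10⁻⁸ N⁻¹.
So P = 0.0008296 / 6.268×10⁻⁸ = 13.23 kN.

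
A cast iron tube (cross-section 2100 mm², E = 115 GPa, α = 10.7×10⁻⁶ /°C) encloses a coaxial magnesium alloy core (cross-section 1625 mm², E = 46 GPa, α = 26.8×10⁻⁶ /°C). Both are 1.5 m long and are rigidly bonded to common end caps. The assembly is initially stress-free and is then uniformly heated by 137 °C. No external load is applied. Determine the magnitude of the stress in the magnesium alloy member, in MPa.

Both members must finish at the same length. With the larger α, the magnesium alloy tends to over-expand; the plates restrain it, putting the magnesium alloy in compression and the cast iron in tension. With no external load the two internal forces are equal and opposite, magnitude P.
Setting the final lengths equal and cancelling L: (α₁ − α₂)ΔT = P/(A₁E₁) + P/(A₂E₂).
|α₁ − α₂|·ΔT = 16.1×10⁻⁶ × 137 = 0.002206.
1/(A₁E₁) + 1/(A₂E₂) = 1/(2100×115×10³) + 1/(1625×46×10³) = 1.752×10⁻⁸ N⁻¹.
So P = 0.002206 / 1.752×10⁻⁸ = 125.9 kN.
σ_{magnesium alloy} = P/A₂ = 125900/1625 = 77.48 MPa, compressive.

σ ≈ 77.5 MPa (compressive)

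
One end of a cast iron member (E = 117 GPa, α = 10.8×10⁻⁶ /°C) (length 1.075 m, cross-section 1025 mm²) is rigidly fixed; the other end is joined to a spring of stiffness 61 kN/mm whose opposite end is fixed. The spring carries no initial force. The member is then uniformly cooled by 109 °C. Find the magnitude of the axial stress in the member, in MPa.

The unrestrained thermal change is αΔT L = 10.8×10⁻⁶ × 109 × 1075 = 1.265 mm.
Let P be the tensile force in the spring. The member extends elastically by PL/(AE) and the spring stretches by P/k; together these equal δ_free.
P [ L/(AE) + 1/k ] = δ_free → P [ 1075/(1025×117×10³) + 1/(61×10³) ] = 1.265.
P = 1.265 / 2.536×10⁻⁵ = 49910 N.
σ = P/A = 49910/1025 = 48.69 MPa.

σ ≈ 48.7 MPa (tensile)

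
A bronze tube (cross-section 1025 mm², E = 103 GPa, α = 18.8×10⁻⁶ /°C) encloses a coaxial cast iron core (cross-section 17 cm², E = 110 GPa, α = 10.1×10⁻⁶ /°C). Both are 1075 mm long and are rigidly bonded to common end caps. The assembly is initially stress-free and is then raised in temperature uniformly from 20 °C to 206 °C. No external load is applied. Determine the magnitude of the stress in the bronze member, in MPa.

Equilibrium of a rigid end plate with no external load gives equal and opposite internal forces ±P in the two members. Since α_{bronze} > α_{cast iron}, heating drives the bronze into compression and the cast iron into tension.
Equating the net (thermal + elastic) strains gives |α₁ − α₂|·ΔT = P·[1/(A₁E₁) + 1/(A₂E₂)].
|α₁ − α₂|·ΔT = 8.7×10⁻⁶ × 186 = 0.001618.
1/(A₁E₁) + 1/(A₂E₂) = 1/(1025×103×10³) + 1/(1700×110×10³) = 1.482×10⁻⁸ N⁻¹.
P = 0.001618 / 1.482×10⁻⁸ = 109200 N = 109.2 kN.
σ_{bronze} = P/A₁ = 109200/1025 = 106.5 MPa, compressive.

σ ≈ 107 MPa (compressive)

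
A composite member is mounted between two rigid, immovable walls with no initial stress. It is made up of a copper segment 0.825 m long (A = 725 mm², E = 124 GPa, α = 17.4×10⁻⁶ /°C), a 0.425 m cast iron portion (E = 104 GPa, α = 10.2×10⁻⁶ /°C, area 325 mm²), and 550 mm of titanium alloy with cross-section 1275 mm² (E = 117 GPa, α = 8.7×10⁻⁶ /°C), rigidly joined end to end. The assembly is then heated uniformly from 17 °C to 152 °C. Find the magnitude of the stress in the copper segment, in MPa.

σ ≈ 172 MPa (compressive)

If the supports were absent, the total length change would be Σ αᵢΔT Lᵢ = 17.4×10⁻⁶×135×825 + 10.2×10⁻⁶×135×425 + 8.7×10⁻⁶×135×550 = 3.169 mm.
The walls prevent any net length change, so an axial force P (same in every segment) develops. Compatibility: P · Σ Lᵢ/(AᵢEᵢ) = δ_free.
The series flexibility is Σ Lᵢ/(AᵢEᵢ) = 825/(725×124×10³) + 425/(325×104×10³) + 550/(1275×117×10³) = 2.544×10⁻⁵ mm/N.
So P = 3.169 / 2.544×10⁻⁵ = 124.6 kN, compressive.
σ_{copper} = P / A = 124600 / 725 = 171.8 MPa.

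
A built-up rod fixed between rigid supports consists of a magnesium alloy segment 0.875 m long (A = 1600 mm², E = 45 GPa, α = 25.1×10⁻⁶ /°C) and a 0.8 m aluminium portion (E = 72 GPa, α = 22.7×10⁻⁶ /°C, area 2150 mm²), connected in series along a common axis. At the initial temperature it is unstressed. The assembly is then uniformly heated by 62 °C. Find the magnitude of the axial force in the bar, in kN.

P ≈ 144 kN (compressive)

If the supports were absent, the total length change would be Σ αᵢΔT Lᵢ = 25.1×10⁻⁶×62×875 + 22.7×10⁻⁶×62×800 = 2.488 mm.
The rigid supports impose zero overall length change; the single axial force P common to all segments must satisfy P Σ Lᵢ/(AᵢEᵢ) = δ_free.
Σ Lᵢ/(AᵢEᵢ) = 875/(1600×45×10³) + 800/(2150×72×10³) = 1.732×10⁻⁵ mm/N.
So P = 2.488 / 1.732×10⁻⁵ = 143.6 kN, compressive.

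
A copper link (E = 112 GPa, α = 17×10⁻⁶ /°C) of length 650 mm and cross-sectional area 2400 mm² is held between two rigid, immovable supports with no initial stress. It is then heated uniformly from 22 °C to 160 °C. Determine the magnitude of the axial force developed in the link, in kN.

With zero net strain, σ = E·αΔT = 112 GPa × 17×10⁻⁶ × 138 = 262.8 MPa.
P = AEαΔT = 2400 × 112×10³ × 17×10⁻⁶ × 138 = 630.6 kN (compressive).

P ≈ 631 kN (compressive)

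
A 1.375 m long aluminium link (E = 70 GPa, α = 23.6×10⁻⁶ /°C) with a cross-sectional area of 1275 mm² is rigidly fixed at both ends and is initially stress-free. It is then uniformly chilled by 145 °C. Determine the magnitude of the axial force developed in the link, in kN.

The ends cannot move, so σ = EαΔT = 70×10³ × 23.6×10⁻⁶ × 145 = 239.5 MPa.
P = AEαΔT = 1275 × 70×10³ × 23.6×10⁻⁶ × 145 = 305.4 kN (tensile).

P ≈ 305 kN (tensile)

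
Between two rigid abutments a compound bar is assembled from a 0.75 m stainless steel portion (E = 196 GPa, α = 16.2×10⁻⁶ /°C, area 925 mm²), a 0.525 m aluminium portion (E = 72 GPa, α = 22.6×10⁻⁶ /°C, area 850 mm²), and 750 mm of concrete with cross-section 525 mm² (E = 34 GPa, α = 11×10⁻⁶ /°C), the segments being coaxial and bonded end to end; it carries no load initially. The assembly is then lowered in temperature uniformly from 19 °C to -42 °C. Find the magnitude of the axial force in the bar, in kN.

P ≈ 36 kN (tensile)

With the walls removed the bar would change length by δ_free = Σ αᵢΔT Lᵢ = 16.2×10⁻⁶×61×750 + 22.6×10⁻⁶×61×525 + 11×10⁻⁶×61×750 = 1.968 mm.
The walls prevent any net length change, so an axial force P (same in every segment) develops. Compatibility: P · Σ Lᵢ/(AᵢEᵢ) = δ_free.
Σ Lᵢ/(AᵢEᵢ) = 750/(925×196×10³) + 525/(850×72×10³) + 750/(525×34×10³) = 5.473×10⁻⁵ mm/N.
Hence P = δ_free / Σ(L/AE) = 1.968/5.473×10⁻⁵ = 35.96 kN (tensile).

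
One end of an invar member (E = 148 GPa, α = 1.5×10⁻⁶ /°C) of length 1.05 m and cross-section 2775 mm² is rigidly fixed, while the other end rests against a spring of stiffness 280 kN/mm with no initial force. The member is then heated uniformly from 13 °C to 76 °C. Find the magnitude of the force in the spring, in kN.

P ≈ 16.2 kN

Free thermal expansion: δ_free = αΔT L = 1.5×10⁻⁶ × 63 × 1050 = 0.09923 mm.
With a force P in the spring, the elastic change of the member is PL/(AE) and that of the spring is P/k; compatibility requires their sum to equal δ_free.
P [ L/(AE) + 1/k ] = δ_free → P [ 1050/(2775×148×10³) + 1/(280×10³) ] = 0.09923.
P = 0.09923 / 6.128×10⁻⁶ = 16190 N.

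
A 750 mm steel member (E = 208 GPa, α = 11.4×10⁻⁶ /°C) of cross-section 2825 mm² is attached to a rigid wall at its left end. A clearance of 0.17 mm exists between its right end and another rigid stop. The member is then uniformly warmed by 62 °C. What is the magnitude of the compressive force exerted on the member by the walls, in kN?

P ≈ 282 kN

If the wall were absent the member would grow by αΔT L = 11.4×10⁻⁶ × 62 × 750 = 0.5301 mm.
The gap closes (δ_free > 0.17 mm) and the wall then resists a further 0.5301 − 0.17 = 0.3601 mm of expansion.
Compatibility: PL/(AE) = 0.3601 mm, so σ = P/A = E × (0.3601/750) = 99.87 MPa.
P = σA = 99.87 × 2825 = 282.1 kN.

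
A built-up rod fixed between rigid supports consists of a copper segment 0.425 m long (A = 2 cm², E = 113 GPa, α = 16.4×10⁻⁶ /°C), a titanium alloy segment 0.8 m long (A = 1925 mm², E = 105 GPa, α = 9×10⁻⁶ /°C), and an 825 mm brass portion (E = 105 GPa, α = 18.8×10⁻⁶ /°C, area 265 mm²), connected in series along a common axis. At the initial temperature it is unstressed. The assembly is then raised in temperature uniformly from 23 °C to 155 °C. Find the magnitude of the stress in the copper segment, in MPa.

Free thermal expansion of the whole bar: Σ αᵢΔT Lᵢ = 16.4×10⁻⁶×132×425 + 9×10⁻⁶×132×800 + 18.8×10⁻⁶×132×825 = 3.918 mm.
The walls prevent any net length change, so an axial force P (same in every segment) develops. Compatibility: P · Σ Lᵢ/(AᵢEᵢ) = δ_free.
The series flexibility is Σ Lᵢ/(AᵢEᵢ) = 425/(200×113×10³) + 800/(1925×105×10³) + 825/(265×105×10³) = 5.241×10⁻⁵ mm/N.
P = 3.918 / 5.241×10⁻⁵ = 74750 N = 74.75 kN, compressive.
σ_{copper} = P / A = 74750 / 200 = 373.7 MPa.

σ ≈ 374 MPa (compressive)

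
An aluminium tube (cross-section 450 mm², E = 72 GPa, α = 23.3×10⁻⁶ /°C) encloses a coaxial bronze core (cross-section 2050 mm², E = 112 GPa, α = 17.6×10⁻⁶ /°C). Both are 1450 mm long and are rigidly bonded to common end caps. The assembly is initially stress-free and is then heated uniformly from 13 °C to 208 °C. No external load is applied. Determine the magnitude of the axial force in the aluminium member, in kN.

P ≈ 31.6 kN (compressive in the aluminium)

The aluminium has the larger α, so on heating it would change length more than the bronze if both were free. The rigid plates force a common final length, so the aluminium is put into compression and the bronze into tension, with equal and opposite forces P (no external load).
Equating the net (thermal + elastic) strains gives |α₁ − α₂|·ΔT = P·[1/(A₁E₁) + 1/(A₂E₂)].
|α₁ − α₂|·ΔT = 5.7×10⁻⁶ × 195 = 0.001111.
1/(A₁E₁) + 1/(A₂E₂) = 1/(450×72×10³) + 1/(2050×112×10³) = 3.522×10⁻⁸ N⁻¹.
P = 0.001111 / 3.522×10⁻⁸ = 31560 N = 31.56 kN.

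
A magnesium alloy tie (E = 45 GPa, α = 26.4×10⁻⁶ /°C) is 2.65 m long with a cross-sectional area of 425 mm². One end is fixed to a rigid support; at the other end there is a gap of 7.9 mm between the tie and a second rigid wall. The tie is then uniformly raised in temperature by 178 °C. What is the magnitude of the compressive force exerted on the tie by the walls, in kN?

P ≈ 32.9 kN

If the wall were absent the tie would grow by αΔT L = 26.4×10⁻⁶ × 178 × 2650 = 12.45 mm.
The gap closes (δ_free > 7.9 mm) and the wall then resists a further 12.45 − 7.9 = 4.553 mm of expansion.
So σ = E(δ_free − g)/L = 45×10³ × 4.553/2650 = 77.31 MPa.
P = σA = 77.31 × 425 = 32.86 kN.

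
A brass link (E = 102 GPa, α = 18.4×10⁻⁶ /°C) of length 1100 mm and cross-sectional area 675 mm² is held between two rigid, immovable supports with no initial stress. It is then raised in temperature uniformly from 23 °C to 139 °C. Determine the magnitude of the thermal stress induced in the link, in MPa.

Because both ends are immovable the net strain is zero, and the suppressed thermal strain is αΔT = 18.4×10⁻⁶ × 116 = 2134.4×10⁻⁶.
The stress required to suppress this strain is σ = Eε = 102×10³ × 2134.4×10⁻⁶ = 217.7 MPa, compressive since the link is trying to expand.

σ ≈ 218 MPa (compressive)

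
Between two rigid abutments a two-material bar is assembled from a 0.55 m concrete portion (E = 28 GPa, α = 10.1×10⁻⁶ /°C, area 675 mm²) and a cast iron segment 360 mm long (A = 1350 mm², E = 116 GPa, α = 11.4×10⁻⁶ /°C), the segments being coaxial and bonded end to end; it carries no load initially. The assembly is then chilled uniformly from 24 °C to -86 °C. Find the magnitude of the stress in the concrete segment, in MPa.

σ ≈ 50.1 MPa (tensile)

If the supports were absent, the total length change would be Σ αᵢΔT Lᵢ = 10.1×10⁻⁶×110×550 + 11.4×10⁻⁶×110×360 = 1.062 mm.
The walls prevent any net length change, so an axial force P (same in every segment) develops. Compatibility: P · Σ Lᵢ/(AᵢEᵢ) = δ_free.
The series flexibility is Σ Lᵢ/(AᵢEᵢ) = 550/(675×28×10³) + 360/(1350×116×10³) = 3.14×10⁻⁵ mm/N.
P = 1.062 / 3.14×10⁻⁵ = 33840 N = 33.84 kN, tensile.
σ_{concrete} = P / A = 33840 / 675 = 50.13 MPa.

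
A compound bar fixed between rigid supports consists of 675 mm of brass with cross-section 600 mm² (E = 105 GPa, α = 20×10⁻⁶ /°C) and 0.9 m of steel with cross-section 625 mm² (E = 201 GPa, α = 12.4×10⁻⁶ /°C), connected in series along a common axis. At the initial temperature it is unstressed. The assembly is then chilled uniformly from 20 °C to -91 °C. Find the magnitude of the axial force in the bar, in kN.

P ≈ 153 kN (tensile)

Free thermal contraction of the whole bar: Σ αᵢΔT Lᵢ = 20×10⁻⁶×111×675 + 12.4×10⁻⁶×111×900 = 2.737 mm.
Since the ends are fixed, an axial force P builds up, equal in every segment, with P · Σ Lᵢ/(AᵢEᵢ) = δ_free.
The series flexibility is Σ Lᵢ/(AᵢEᵢ) = 675/(600×105×10³) + 900/(625×201×10³) = 1.788×10⁻⁵ mm/N.
P = 2.737 / 1.788×10⁻⁵ = 153100 N = 153.1 kN, tensile.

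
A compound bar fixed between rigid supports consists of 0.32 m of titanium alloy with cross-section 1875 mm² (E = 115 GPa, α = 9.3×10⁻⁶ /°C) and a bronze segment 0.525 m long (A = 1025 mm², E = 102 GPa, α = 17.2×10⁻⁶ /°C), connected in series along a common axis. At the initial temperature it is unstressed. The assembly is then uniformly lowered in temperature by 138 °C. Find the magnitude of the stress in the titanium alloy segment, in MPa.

σ ≈ 136 MPa (tensile)

If the supports were absent, the total length change would be Σ αᵢΔT Lᵢ = 9.3×10⁻⁶×138×320 + 17.2×10⁻⁶×138×525 = 1.657 mm.
The walls prevent any net length change, so an axial force P (same in every segment) develops. Compatibility: P · Σ Lᵢ/(AᵢEᵢ) = δ_free.
The series flexibility is Σ Lᵢ/(AᵢEᵢ) = 320/(1875×115×10³) + 525/(1025×102×10³) = 6.506×10⁻⁶ mm/N.
Hence P = δ_free / Σ(L/AE) = 1.657/6.506×10⁻⁶ = 254.7 kN (tensile).
σ_{titanium alloy} = P / A = 254700 / 1875 = 135.8 MPa.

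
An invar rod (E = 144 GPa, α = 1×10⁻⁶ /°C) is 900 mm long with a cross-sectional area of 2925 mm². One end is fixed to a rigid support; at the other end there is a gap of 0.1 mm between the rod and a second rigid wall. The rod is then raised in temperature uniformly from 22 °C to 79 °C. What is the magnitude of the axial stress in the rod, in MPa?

Unrestrained expansion: δ_free = αΔT L = 1×10⁻⁶ × 57 × 900 = 0.0513 mm.
Since δ_free = 0.0513 mm is less than the 0.1 mm gap, the rod never touches the wall. No axial force develops.

σ ≈ 0 MPa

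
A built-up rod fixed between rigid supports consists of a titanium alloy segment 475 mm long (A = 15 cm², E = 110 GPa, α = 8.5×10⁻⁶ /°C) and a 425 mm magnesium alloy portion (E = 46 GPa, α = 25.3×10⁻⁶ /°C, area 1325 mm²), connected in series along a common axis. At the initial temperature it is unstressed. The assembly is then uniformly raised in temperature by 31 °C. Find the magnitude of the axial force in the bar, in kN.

P ≈ 46.5 kN (compressive)

If the supports were absent, the total length change would be Σ αᵢΔT Lᵢ = 8.5×10⁻⁶×31×475 + 25.3×10⁻⁶×31×425 = 0.4585 mm.
The rigid supports impose zero overall length change; the single axial force P common to all segments must satisfy P Σ Lᵢ/(AᵢEᵢ) = δ_free.
Σ Lᵢ/(AᵢEᵢ) = 475/(1500×110×10³) + 425/(1325×46×10³) = 9.852×10⁻⁶ mm/N.
Hence P = δ_free / Σ(L/AE) = 0.4585/9.852×10⁻⁶ = 46.54 kN (compressive).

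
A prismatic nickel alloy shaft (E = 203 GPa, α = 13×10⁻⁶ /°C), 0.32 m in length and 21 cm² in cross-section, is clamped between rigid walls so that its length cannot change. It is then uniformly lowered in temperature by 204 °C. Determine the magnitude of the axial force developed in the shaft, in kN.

P ≈ 1130 kN (tensile)

Full restraint means ε = 0, so the stress is σ = EαΔT = 203×10³ × 13×10⁻⁶ × 204 = 538.4 MPa.
P = AEαΔT = 2100 × 203×10³ × 13×10⁻⁶ × 204 = 1131 kN (tensile).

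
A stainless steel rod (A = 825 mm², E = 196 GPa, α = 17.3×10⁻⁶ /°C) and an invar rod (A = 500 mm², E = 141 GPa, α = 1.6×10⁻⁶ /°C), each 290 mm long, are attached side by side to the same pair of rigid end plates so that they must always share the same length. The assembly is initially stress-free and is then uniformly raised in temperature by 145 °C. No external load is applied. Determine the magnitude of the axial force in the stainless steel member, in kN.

Equilibrium of a rigid end plate with no external load gives equal and opposite internal forces ±P in the two members. Since α_{stainless steel} > α_{invar}, heating drives the stainless steel into compression and the invar into tension.
Setting the final lengths equal and cancelling L: (α₁ − α₂)ΔT = P/(A₁E₁) + P/(A₂E₂).
|α₁ − α₂|·ΔT = 15.7×10⁻⁶ × 145 = 0.002276.
1/(A₁E₁) + 1/(A₂E₂) = 1/(825×196×10³) + 1/(500×141×10³) = 2.037×10⁻⁸ N⁻¹.
So P = 0.002276 / 2.037×10⁻⁸ = 111.8 kN.

P ≈ 112 kN (compressive in the stainless steel)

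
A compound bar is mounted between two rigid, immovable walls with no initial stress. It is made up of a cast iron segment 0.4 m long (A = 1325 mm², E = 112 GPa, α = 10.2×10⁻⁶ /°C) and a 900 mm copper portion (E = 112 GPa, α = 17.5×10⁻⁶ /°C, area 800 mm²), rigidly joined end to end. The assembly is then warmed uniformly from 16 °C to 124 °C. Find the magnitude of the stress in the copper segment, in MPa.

Free thermal expansion of the whole bar: Σ αᵢΔT Lᵢ = 10.2×10⁻⁶×108×400 + 17.5×10⁻⁶×108×900 = 2.142 mm.
The walls prevent any net length change, so an axial force P (same in every segment) develops. Compatibility: P · Σ Lᵢ/(AᵢEᵢ) = δ_free.
Σ Lᵢ/(AᵢEᵢ) = 400/(1325×112×10³) + 900/(800×112×10³) = 1.274×10⁻⁵ mm/N.
Hence P = δ_free / Σ(L/AE) = 2.142/1.274×10⁻⁵ = 168.1 kN (compressive).
σ_{copper} = P / A = 168100 / 800 = 210.1 MPa.

σ ≈ 210 MPa (compressive)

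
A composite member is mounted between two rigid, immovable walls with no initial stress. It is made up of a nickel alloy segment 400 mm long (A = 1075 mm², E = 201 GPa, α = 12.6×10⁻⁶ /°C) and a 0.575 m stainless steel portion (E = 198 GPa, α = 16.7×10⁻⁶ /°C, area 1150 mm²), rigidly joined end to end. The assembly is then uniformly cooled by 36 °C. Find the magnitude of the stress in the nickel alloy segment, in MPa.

σ ≈ 112 MPa (tensile)

Free thermal contraction of the whole bar: Σ αᵢΔT Lᵢ = 12.6×10⁻⁶×36×400 + 16.7×10⁻⁶×36×575 = 0.5271 mm.
The rigid supports impose zero overall length change; the single axial force P common to all segments must satisfy P Σ Lᵢ/(AᵢEᵢ) = δ_free.
The series flexibility is Σ Lᵢ/(AᵢEᵢ) = 400/(1075×201×10³) + 575/(1150×198×10³) = 4.376×10⁻⁶ mm/N.
Hence P = δ_free / Σ(L/AE) = 0.5271/4.376×10⁻⁶ = 120.4 kN (tensile).
σ_{nickel alloy} = P / A = 120400 / 1075 = 112 MPa.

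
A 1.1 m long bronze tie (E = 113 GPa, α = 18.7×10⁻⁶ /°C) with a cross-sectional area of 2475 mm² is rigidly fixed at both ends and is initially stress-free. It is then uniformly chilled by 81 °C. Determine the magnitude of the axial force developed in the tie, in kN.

The ends cannot move, so σ = EαΔT = 113×10³ × 18.7×10⁻⁶ × 81 = 171.2 MPa.
P = AEαΔT = 2475 × 113×10³ × 18.7×10⁻⁶ × 81 = 423.6 kN (tensile).

P ≈ 424 kN (tensile)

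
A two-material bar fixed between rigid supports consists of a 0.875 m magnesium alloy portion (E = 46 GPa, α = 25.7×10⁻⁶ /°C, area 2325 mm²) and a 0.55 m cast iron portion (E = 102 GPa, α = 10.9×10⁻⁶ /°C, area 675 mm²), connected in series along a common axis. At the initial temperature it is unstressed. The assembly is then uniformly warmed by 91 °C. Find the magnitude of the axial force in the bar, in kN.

P ≈ 160 kN (compressive)

With the walls removed the bar would change length by δ_free = Σ αᵢΔT Lᵢ = 25.7×10⁻⁶×91×875 + 10.9×10⁻⁶×91×550 = 2.592 mm.
The rigid supports impose zero overall length change; the single axial force P common to all segments must satisfy P Σ Lᵢ/(AᵢEᵢ) = δ_free.
The series flexibility is Σ Lᵢ/(AᵢEᵢ) = 875/(2325×46×10³) + 550/(675×102×10³) = 1.617×10⁻⁵ mm/N.
So P = 2.592 / 1.617×10⁻⁵ = 160.3 kN, compressive.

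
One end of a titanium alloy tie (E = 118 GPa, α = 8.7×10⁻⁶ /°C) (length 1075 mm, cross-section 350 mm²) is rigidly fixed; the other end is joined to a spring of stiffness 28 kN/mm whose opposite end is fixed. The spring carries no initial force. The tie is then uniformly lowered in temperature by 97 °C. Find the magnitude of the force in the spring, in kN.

The unrestrained thermal change is αΔT L = 8.7×10⁻⁶ × 97 × 1075 = 0.9072 mm.
With a force P in the spring, the elastic change of the tie is PL/(AE) and that of the spring is P/k; compatibility requires their sum to equal δ_free.
So P = δ_free / [L/(AE) + 1/k] = 0.9072 / [ 1075/(350×118×10³) + 1/(28×10³) ].
P = 0.9072 / 6.174×10⁻⁵ = 14690 N.

P ≈ 14.7 kN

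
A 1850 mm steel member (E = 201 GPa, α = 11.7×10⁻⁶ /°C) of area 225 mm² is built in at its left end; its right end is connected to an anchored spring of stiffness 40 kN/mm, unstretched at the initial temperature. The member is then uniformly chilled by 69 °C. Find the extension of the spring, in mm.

δ ≈ 0.567 mm

If the spring were absent the member would shorten by αΔT L = 11.7×10⁻⁶ × 69 × 1850 = 1.494 mm.
With a force P in the spring, the elastic change of the member is PL/(AE) and that of the spring is P/k; compatibility requires their sum to equal δ_free.
P [ L/(AE) + 1/k ] = δ_free → P [ 1850/(225×201×10³) + 1/(40×10³) ] = 1.494.
P = 1.494 / 6.591×10⁻⁵ = 22660 N.
Spring extension = P/k = 22660/(40×10³) = 0.5665 mm.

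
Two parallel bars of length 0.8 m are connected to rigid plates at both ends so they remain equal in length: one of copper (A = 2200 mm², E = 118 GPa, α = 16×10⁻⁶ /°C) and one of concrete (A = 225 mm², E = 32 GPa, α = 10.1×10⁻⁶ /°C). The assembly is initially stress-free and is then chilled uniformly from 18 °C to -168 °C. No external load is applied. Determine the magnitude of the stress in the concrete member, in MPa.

σ ≈ 34.2 MPa (compressive)

Equilibrium of a rigid end plate with no external load gives equal and opposite internal forces ±P in the two members. Since α_{copper} > α_{concrete}, cooling drives the copper into tension and the concrete into compression.
Equating the net (thermal + elastic) strains gives |α₁ − α₂|·ΔT = P·[1/(A₁E₁) + 1/(A₂E₂)].
|α₁ − α₂|·ΔT = 5.9×10⁻⁶ × 186 = 0.001097.
1/(A₁E₁) + 1/(A₂E₂) = 1/(2200×118×10³) + 1/(225×32×10³) = 1.427×10⁻⁷ N⁻¹.
P = 0.001097 / 1.427×10⁻⁷ = 7688 N = 7.688 kN.
σ_{concrete} = P/A₂ = 7688/225 = 34.17 MPa, compressive.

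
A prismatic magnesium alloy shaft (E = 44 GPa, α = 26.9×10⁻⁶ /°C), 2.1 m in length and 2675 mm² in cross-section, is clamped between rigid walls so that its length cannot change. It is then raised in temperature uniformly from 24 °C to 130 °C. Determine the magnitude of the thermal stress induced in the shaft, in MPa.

Because both ends are immovable the net strain is zero, and the suppressed thermal strain is αΔT = 26.9×10⁻⁶ × 106 = 2851.4×10⁻⁶.
Hence σ = E·αΔT = 44×10³ × 2851.4×10⁻⁶ = 125.5 MPa, compressive.

σ ≈ 125 MPa (compressive)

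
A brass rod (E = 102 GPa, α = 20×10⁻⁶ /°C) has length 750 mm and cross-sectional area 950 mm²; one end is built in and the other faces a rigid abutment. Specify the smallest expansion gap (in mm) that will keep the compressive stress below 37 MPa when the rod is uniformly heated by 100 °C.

g ≈ 1.23 mm

Free expansion if unrestrained: δ_free = αΔT L = 20×10⁻⁶ × 100 × 750 = 1.5 mm.
A stress of 37 MPa corresponds to the wall pushing the rod back by σL/E = 37×750/(102×10³) = 0.2721 mm.
So the gap has to take up the difference, g_min = δ_free − σL/E = 1.5 − 0.2721 = 1.228 mm.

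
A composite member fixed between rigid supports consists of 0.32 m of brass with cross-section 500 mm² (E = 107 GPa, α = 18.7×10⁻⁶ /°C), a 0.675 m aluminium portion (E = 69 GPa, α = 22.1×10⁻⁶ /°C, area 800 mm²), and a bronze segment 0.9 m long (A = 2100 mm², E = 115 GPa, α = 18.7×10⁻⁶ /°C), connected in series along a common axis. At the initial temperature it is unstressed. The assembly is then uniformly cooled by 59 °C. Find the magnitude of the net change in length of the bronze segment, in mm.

|ΔL| ≈ 0.615 mm

Free thermal contraction of the whole bar: Σ αᵢΔT Lᵢ = 18.7×10⁻⁶×59×320 + 22.1×10⁻⁶×59×675 + 18.7×10⁻⁶×59×900 = 2.226 mm.
The rigid supports impose zero overall length change; the single axial force P common to all segments must satisfy P Σ Lᵢ/(AᵢEᵢ) = δ_free.
The series flexibility is Σ Lᵢ/(AᵢEᵢ) = 320/(500×107×10³) + 675/(800×69×10³) + 900/(2100×115×10³) = 2.194×10⁻⁵ mm/N.
So P = 2.226 / 2.194×10⁻⁵ = 101.5 kN, tensile.
For the bronze segment, free thermal change = 18.7×10⁻⁶×59×900 = 0.993 mm and elastic change from P = 101500×900/(2100×115×10³) = 0.3782 mm; these oppose, so the net change is 0.615 mm (segment shortens).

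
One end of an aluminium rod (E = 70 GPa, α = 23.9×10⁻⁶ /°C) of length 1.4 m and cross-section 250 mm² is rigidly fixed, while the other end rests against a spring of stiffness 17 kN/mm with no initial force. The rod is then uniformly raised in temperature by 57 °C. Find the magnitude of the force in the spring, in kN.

P ≈ 13.7 kN

The unrestrained thermal change is αΔT L = 23.9×10⁻⁶ × 57 × 1400 = 1.907 mm.
With a force P in the spring, the elastic change of the rod is PL/(AE) and that of the spring is P/k; compatibility requires their sum to equal δ_free.
P [ L/(AE) + 1/k ] = δ_free → P [ 1400/(250×70×10³) + 1/(17×10³) ] = 1.907.
P = 1.907 / 0.0001388 = 13740 N.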